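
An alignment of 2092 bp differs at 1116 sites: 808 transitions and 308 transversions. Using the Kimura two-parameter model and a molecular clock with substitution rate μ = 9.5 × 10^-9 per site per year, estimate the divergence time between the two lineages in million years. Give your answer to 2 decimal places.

70.96

P = 808/2092 ≈ 0.386233 and Q = 308/2092 ≈ 0.147228.
Under the Kimura two-parameter model, d = −½ ln(1 − 2P − Q) − ¼ ln(1 − 2Q).
1 − 2P − Q = 0.080306, giving −½ ln(0.080306) = 1.260955.
1 − 2Q = 0.705544, giving −¼ ln(0.705544) = 0.087197.
d = 1.260955 + 0.087197 = 1.348152.
Under a molecular clock d = 2μt, so t = d/(2μ) = 1.348152 / (2 × 9.5 × 10^-9) = 70.96 million years.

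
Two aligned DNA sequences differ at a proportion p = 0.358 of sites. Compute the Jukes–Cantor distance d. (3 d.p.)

d = −(3/4) ln(1 − 4p/3) = −0.75 ln(1 − 0.477333) = −0.75 ln(0.522667)
  = −0.75 × (-0.648811) = 0.486608 substitutions/site.

0.487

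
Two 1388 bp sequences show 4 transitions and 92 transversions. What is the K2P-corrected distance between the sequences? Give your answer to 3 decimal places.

0.073

P = 4/1388 ≈ 0.002882 and Q = 92/1388 ≈ 0.066282.
Under the Kimura two-parameter model, d = −½ ln(1 − 2P − Q) − ¼ ln(1 − 2Q).
1 − 2P − Q = 0.927954, giving −½ ln(0.927954) = 0.037387.
1 − 2Q = 0.867436, giving −¼ ln(0.867436) = 0.035553.
d = 0.037387 + 0.035553 = 0.072940.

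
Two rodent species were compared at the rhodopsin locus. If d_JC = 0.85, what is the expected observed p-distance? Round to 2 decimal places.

p = (3/4)(1 − e^(−4d/3)) = 0.75 × (1 − e^(-1.133333)) = 0.75 × (1 − 0.321958) = 0.508532.

0.51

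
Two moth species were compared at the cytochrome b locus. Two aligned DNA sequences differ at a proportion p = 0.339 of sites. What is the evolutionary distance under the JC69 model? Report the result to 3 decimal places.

d = −(3/4) ln(1 − 4p/3) = −0.75 ln(1 − 0.452) = −0.75 ln(0.548)
  = −0.75 × (-0.601480) = 0.451110 substitutions/site.

0.451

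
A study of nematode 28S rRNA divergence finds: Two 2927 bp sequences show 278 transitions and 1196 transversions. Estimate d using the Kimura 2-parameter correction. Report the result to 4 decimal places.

0.8812

P = 278/2927 ≈ 0.094978 and Q = 1196/2927 ≈ 0.408609.
Under the Kimura two-parameter model, d = −½ ln(1 − 2P − Q) − ¼ ln(1 − 2Q).
1 − 2P − Q = 0.401435, giving −½ ln(0.401435) = 0.456355.
1 − 2Q = 0.182782, giving −¼ ln(0.182782) = 0.424865.
d = 0.456355 + 0.424865 = 0.881220.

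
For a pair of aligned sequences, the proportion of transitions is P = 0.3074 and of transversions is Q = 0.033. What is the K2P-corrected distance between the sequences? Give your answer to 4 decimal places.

Under the Kimura two-parameter model, d = −½ ln(1 − 2P − Q) − ¼ ln(1 − 2Q).
1 − 2P − Q = 0.3522, giving −½ ln(0.3522) = 0.521778.
1 − 2Q = 0.934, giving −¼ ln(0.934) = 0.017070.
d = 0.521778 + 0.017070 = 0.538848.

0.5388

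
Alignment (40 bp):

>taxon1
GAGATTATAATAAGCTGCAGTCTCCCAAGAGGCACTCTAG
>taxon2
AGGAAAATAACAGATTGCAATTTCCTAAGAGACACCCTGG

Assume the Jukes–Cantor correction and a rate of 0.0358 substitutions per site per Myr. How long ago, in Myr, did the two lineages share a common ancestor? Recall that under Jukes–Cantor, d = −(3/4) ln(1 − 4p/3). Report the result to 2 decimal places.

6.58

The sequences differ at 14 of 40 sites, so p = 14/40 = 0.35.
d = −(3/4) ln(1 − 4p/3) = −0.75 ln(1 − 0.466667) = −0.75 ln(0.533333)
  = −0.75 × (-0.628609) = 0.471457 substitutions/site.
Under a molecular clock d = 2μt, so t = d/(2μ) = 0.471457 / (2 × 0.0358) = 6.58 Myr.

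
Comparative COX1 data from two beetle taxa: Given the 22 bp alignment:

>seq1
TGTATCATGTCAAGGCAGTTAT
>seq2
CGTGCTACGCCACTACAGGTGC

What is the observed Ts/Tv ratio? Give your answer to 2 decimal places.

3.00

Transitions are A↔G and C↔T; transversions are all other mismatches.
Transitions: 9. Transversions: 3.
R = 9/3 = 3.00.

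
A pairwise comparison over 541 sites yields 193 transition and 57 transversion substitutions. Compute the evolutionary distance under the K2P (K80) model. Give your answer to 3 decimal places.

0.913

P = 193/541 ≈ 0.356747 and Q = 57/541 ≈ 0.10536.
Under the Kimura two-parameter model, d = −½ ln(1 − 2P − Q) − ¼ ln(1 − 2Q).
1 − 2P − Q = 0.181146, giving −½ ln(0.181146) = 0.854226.
1 − 2Q = 0.78928, giving −¼ ln(0.78928) = 0.059159.
d = 0.854226 + 0.059159 = 0.913385.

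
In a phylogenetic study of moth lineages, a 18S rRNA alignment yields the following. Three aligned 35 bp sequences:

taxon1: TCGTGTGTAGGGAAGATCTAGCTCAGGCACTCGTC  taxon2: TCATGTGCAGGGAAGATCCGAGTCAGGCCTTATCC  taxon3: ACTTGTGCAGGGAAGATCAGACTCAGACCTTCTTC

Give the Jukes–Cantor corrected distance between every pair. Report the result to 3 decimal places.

d(taxon1,taxon2) = 0.407, d(taxon1,taxon3) = 0.360, d(taxon2,taxon3) = 0.233

taxon1–taxon2: 11/35 sites differ → p ≈ 0.314286, d = −0.75 ln(1 − 0.419048) = 0.407315 ≈ 0.407.
taxon1–taxon3: 10/35 sites differ → p ≈ 0.285714, d = −0.75 ln(1 − 0.380952) = 0.359679 ≈ 0.360.
taxon2–taxon3: 7/35 sites differ → p = 0.2, d = −0.75 ln(1 − 0.266667) = 0.232617 ≈ 0.233.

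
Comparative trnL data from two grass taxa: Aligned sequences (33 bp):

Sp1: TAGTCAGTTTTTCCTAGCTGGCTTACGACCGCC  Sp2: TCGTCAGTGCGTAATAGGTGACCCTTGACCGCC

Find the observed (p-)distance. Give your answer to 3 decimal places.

0.364

The sequences differ at 12 of 33 positions.
p = 12/33 = 0.363636… ≈ 0.364 (to 3 d.p.).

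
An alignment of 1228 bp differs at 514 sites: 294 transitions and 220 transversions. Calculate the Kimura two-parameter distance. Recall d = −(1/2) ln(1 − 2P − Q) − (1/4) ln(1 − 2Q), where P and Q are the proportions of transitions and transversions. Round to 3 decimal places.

P = 294/1228 ≈ 0.239414 and Q = 220/1228 ≈ 0.179153.
Under the Kimura two-parameter model, d = −½ ln(1 − 2P − Q) − ¼ ln(1 − 2Q).
1 − 2P − Q = 0.342019, giving −½ ln(0.342019) = 0.536444.
1 − 2Q = 0.641694, giving −¼ ln(0.641694) = 0.110911.
d = 0.536444 + 0.110911 = 0.647355.

0.647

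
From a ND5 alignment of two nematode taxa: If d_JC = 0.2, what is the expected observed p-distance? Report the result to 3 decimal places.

0.176

p = (3/4)(1 − e^(−4d/3)) = 0.75 × (1 − e^(-0.266667)) = 0.75 × (1 − 0.765928) = 0.175554.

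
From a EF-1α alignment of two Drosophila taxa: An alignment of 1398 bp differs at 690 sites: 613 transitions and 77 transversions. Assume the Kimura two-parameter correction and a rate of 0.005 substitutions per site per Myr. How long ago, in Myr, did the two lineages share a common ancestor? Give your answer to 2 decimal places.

P = 613/1398 ≈ 0.438484 and Q = 77/1398 ≈ 0.055079.
Under the Kimura two-parameter model, d = −½ ln(1 − 2P − Q) − ¼ ln(1 − 2Q).
1 − 2P − Q = 0.067953, giving −½ ln(0.067953) = 1.344469.
1 − 2Q = 0.889842, giving −¼ ln(0.889842) = 0.029178.
d = 1.344469 + 0.029178 = 1.373647.
Under a molecular clock d = 2μt, so t = d/(2μ) = 1.373647 / (2 × 0.005) = 137.36 Myr.

137.36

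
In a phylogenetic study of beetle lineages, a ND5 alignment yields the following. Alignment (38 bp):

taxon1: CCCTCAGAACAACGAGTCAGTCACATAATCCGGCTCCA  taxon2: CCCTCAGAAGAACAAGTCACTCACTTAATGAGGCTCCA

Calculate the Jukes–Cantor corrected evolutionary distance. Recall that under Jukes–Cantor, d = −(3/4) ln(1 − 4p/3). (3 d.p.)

0.177

The sequences differ at 6 of 38 sites (10, 14, 20, 25, 30, 31), so p = 6/38 ≈ 0.157895.
d = −(3/4) ln(1 − 4p/3) = −0.75 ln(1 − 0.210527) = −0.75 ln(0.789473)
  = −0.75 × (-0.236390) = 0.177293 substitutions/site.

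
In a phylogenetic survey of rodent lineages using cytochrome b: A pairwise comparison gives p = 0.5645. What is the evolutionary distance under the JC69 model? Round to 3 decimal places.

d = −(3/4) ln(1 − 4p/3) = −0.75 ln(1 − 0.752667) = −0.75 ln(0.247333)
  = −0.75 × (-1.397020) = 1.047765 substitutions/site.

1.048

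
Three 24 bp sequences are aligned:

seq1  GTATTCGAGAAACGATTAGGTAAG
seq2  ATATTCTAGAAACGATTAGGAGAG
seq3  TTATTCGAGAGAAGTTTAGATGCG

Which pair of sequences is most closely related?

seq1 and seq2

seq1–seq2: 4/24 differ, p = 0.167, d = 0.188.
seq1–seq3: 7/24 differ, p = 0.292, d = 0.369.
seq2–seq3: 8/24 differ, p = 0.333, d = 0.441.
The smallest distance is between seq1 and seq2.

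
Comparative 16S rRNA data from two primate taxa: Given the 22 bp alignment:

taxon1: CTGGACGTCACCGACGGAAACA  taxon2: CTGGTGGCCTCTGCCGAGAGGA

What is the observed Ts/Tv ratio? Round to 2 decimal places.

1.00

Transitions are A↔G and C↔T; transversions are all other mismatches.
Transitions: 5. Transversions: 5.
R = 5/5 = 1.00.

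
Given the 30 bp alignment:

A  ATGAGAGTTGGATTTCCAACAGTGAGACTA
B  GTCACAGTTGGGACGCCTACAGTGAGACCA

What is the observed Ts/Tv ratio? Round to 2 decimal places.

0.80

Transitions are A↔G and C↔T; transversions are all other mismatches.
Transitions: 4. Transversions: 5.
R = 4/5 = 0.80.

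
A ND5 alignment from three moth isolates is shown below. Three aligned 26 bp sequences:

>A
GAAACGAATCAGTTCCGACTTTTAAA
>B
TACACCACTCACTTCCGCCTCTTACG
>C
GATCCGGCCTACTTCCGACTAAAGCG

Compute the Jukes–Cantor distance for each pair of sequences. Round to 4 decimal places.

A–B: 9/26 sites differ → p ≈ 0.346154, d = −0.75 ln(1 − 0.461539) = 0.464280 ≈ 0.4643.
A–C: 13/26 sites differ → p = 0.5, d = −0.75 ln(1 − 0.666667) = 0.823960 ≈ 0.8240.
B–C: 12/26 sites differ → p ≈ 0.461538, d = −0.75 ln(1 − 0.615384) = 0.716632 ≈ 0.7166.

d(A,B) = 0.4643, d(A,C) = 0.8240, d(B,C) = 0.7166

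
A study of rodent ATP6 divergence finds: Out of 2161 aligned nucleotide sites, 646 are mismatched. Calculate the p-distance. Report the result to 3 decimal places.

0.299

p = 646/2161 = 0.298935… ≈ 0.299 (to 3 d.p.).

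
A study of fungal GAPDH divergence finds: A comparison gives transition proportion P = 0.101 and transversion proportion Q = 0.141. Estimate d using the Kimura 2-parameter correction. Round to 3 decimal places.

Under the Kimura two-parameter model, d = −½ ln(1 − 2P − Q) − ¼ ln(1 − 2Q).
1 − 2P − Q = 0.657, giving −½ ln(0.657) = 0.210036.
1 − 2Q = 0.718, giving −¼ ln(0.718) = 0.082821.
d = 0.210036 + 0.082821 = 0.292857.

0.293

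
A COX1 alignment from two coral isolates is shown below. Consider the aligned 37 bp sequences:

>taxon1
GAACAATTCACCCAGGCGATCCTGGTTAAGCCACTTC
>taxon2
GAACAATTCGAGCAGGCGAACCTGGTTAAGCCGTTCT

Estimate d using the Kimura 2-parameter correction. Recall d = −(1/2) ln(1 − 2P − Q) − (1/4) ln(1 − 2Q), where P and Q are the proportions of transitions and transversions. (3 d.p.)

Of 37 sites, 5 differences are transitions and 3 are transversions, so P = 5/37 ≈ 0.135135 and Q = 3/37 ≈ 0.081081.
Under the Kimura two-parameter model, d = −½ ln(1 − 2P − Q) − ¼ ln(1 − 2Q).
1 − 2P − Q = 0.648649, giving −½ ln(0.648649) = 0.216432.
1 − 2Q = 0.837838, giving −¼ ln(0.837838) = 0.044233.
d = 0.216432 + 0.044233 = 0.260665.

0.261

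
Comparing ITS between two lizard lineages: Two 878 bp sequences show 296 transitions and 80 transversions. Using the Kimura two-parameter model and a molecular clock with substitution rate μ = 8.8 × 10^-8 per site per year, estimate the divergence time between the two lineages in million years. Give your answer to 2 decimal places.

4.40

P = 296/878 ≈ 0.33713 and Q = 80/878 ≈ 0.091116.
Under the Kimura two-parameter model, d = −½ ln(1 − 2P − Q) − ¼ ln(1 − 2Q).
1 − 2P − Q = 0.234624, giving −½ ln(0.234624) = 0.724886.
1 − 2Q = 0.817768, giving −¼ ln(0.817768) = 0.050294.
d = 0.724886 + 0.050294 = 0.775180.
Under a molecular clock d = 2μt, so t = d/(2μ) = 0.775180 / (2 × 8.8 × 10^-8) = 4.40 million years.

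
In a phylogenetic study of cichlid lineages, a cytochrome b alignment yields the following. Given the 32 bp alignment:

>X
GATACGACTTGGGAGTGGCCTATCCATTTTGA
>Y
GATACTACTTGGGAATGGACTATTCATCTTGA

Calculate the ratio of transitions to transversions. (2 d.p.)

1.50

Transitions are A↔G and C↔T; transversions are all other mismatches.
Transitions: 3. Transversions: 2.
R = 3/2 = 1.50.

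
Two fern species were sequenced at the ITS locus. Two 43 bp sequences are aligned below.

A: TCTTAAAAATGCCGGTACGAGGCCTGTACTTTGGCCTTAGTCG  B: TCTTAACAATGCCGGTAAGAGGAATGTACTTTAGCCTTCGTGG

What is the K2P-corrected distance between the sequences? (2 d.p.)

Of 43 sites, 1 differences are transitions and 6 are transversions, so P = 1/43 ≈ 0.023256 and Q = 6/43 ≈ 0.139535.
Under the Kimura two-parameter model, d = −½ ln(1 − 2P − Q) − ¼ ln(1 − 2Q).
1 − 2P − Q = 0.813953, giving −½ ln(0.813953) = 0.102926.
1 − 2Q = 0.72093, giving −¼ ln(0.72093) = 0.081803.
d = 0.102926 + 0.081803 = 0.184729.

0.18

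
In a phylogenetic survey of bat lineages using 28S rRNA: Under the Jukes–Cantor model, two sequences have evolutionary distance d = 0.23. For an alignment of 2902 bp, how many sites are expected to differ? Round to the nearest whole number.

Invert JC69: p = (3/4)(1 − e^(−4d/3)) = 0.75 × (1 − e^(-0.306667)) = 0.75 × (1 − 0.735896) = 0.198078.
Expected differing sites = pL ≈ 0.198078 × 2902 = 574.822356 ≈ 575.

575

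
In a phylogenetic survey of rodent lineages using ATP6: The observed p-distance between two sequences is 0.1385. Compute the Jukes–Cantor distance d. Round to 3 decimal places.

0.153

d = −(3/4) ln(1 − 4p/3) = −0.75 ln(1 − 0.184667) = −0.75 ln(0.815333)
  = −0.75 × (-0.204159) = 0.153119 substitutions/site.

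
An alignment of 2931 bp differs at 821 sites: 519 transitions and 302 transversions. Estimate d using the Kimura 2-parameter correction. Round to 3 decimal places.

0.363

P = 519/2931 ≈ 0.177073 and Q = 302/2931 ≈ 0.103037.
Under the Kimura two-parameter model, d = −½ ln(1 − 2P − Q) − ¼ ln(1 − 2Q).
1 − 2P − Q = 0.542817, giving −½ ln(0.542817) = 0.305492.
1 − 2Q = 0.793926, giving −¼ ln(0.793926) = 0.057691.
d = 0.305492 + 0.057691 = 0.363183.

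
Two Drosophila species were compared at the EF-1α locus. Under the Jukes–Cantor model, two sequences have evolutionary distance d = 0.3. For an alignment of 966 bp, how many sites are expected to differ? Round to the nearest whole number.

Invert JC69: p = (3/4)(1 − e^(−4d/3)) = 0.75 × (1 − e^(-0.4)) = 0.75 × (1 − 0.670320) = 0.247260.
Expected differing sites = pL ≈ 0.247260 × 966 = 238.85316 ≈ 239.

239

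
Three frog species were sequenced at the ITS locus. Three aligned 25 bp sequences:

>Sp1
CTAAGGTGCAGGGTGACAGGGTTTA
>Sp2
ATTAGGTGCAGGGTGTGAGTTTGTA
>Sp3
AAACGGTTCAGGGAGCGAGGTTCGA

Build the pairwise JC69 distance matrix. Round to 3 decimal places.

Sp1–Sp2: 7/25 sites differ → p = 0.28, d = −0.75 ln(1 − 0.373333) = 0.350505 ≈ 0.351.
Sp1–Sp3: 10/25 sites differ → p = 0.4, d = −0.75 ln(1 − 0.533333) = 0.571605 ≈ 0.572.
Sp2–Sp3: 9/25 sites differ → p = 0.36, d = −0.75 ln(1 − 0.48) = 0.490445 ≈ 0.490.

d(Sp1,Sp2) = 0.351, d(Sp1,Sp3) = 0.572, d(Sp2,Sp3) = 0.490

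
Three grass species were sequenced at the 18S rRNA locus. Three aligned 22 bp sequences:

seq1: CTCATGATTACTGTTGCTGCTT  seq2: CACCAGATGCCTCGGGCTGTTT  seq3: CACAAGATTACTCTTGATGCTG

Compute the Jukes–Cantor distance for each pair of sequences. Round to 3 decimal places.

seq1–seq2: 9/22 sites differ → p ≈ 0.409091, d = −0.75 ln(1 − 0.545455) = 0.591344 ≈ 0.591.
seq1–seq3: 5/22 sites differ → p ≈ 0.227273, d = −0.75 ln(1 − 0.303031) = 0.270761 ≈ 0.271.
seq2–seq3: 8/22 sites differ → p ≈ 0.363636, d = −0.75 ln(1 − 0.484848) = 0.497470 ≈ 0.497.

d(seq1,seq2) = 0.591, d(seq1,seq3) = 0.271, d(seq2,seq3) = 0.497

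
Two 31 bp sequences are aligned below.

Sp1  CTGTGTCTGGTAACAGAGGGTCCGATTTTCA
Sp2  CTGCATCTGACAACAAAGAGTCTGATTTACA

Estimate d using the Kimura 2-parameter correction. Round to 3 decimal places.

Of 31 sites, 7 differences are transitions and 1 are transversions, so P = 7/31 ≈ 0.225806 and Q = 1/31 ≈ 0.032258.
Under the Kimura two-parameter model, d = −½ ln(1 − 2P − Q) − ¼ ln(1 − 2Q).
1 − 2P − Q = 0.51613, giving −½ ln(0.51613) = 0.330698.
1 − 2Q = 0.935484, giving −¼ ln(0.935484) = 0.016673.
d = 0.330698 + 0.016673 = 0.347371.

0.347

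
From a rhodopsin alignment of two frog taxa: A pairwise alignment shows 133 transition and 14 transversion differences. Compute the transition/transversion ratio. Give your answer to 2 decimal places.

R = 133/14 = 9.50.

9.50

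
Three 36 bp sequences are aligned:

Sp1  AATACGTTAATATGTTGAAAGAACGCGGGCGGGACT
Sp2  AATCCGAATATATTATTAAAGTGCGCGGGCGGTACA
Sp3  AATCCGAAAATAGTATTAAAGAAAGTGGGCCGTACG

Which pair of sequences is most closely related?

Sp1–Sp2: 11/36 differ, p = 0.306, d = 0.392.
Sp1–Sp3: 12/36 differ, p = 0.333, d = 0.441.
Sp2–Sp3: 8/36 differ, p = 0.222, d = 0.264.
The smallest distance is between Sp2 and Sp3.

Sp2 and Sp3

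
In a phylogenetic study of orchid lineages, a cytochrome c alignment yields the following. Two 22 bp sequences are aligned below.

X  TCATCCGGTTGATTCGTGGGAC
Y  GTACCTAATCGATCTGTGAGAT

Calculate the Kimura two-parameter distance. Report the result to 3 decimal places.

Of 22 sites, 10 differences are transitions and 1 are transversions, so P = 10/22 ≈ 0.454545 and Q = 1/22 ≈ 0.045455.
Under the Kimura two-parameter model, d = −½ ln(1 − 2P − Q) − ¼ ln(1 − 2Q).
1 − 2P − Q = 0.045455, giving −½ ln(0.045455) = 1.545516.
1 − 2Q = 0.90909, giving −¼ ln(0.90909) = 0.023828.
d = 1.545516 + 0.023828 = 1.569344.

1.569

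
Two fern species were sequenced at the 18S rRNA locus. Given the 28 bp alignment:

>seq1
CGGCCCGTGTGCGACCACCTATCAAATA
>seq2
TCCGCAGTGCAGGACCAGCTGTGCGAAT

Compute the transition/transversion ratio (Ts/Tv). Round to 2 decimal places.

Transitions are A↔G and C↔T; transversions are all other mismatches.
Transitions: 5. Transversions: 10.
R = 5/10 = 0.50.

0.50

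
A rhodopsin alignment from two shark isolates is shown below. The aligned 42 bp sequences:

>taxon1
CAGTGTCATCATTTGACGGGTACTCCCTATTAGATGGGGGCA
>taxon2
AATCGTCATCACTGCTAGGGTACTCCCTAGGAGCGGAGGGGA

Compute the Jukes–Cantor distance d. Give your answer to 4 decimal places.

The sequences differ at 14 of 42 sites, so p = 14/42 ≈ 0.333333.
d = −(3/4) ln(1 − 4p/3) = −0.75 ln(1 − 0.444444) = −0.75 ln(0.555556)
  = −0.75 × (-0.587786) = 0.440840 substitutions/site.

0.4408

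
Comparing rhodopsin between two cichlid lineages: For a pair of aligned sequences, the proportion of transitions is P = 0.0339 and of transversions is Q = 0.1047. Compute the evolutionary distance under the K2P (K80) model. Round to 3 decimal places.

0.153

Under the Kimura two-parameter model, d = −½ ln(1 − 2P − Q) − ¼ ln(1 − 2Q).
1 − 2P − Q = 0.8275, giving −½ ln(0.8275) = 0.094673.
1 − 2Q = 0.7906, giving −¼ ln(0.7906) = 0.058741.
d = 0.094673 + 0.058741 = 0.153414.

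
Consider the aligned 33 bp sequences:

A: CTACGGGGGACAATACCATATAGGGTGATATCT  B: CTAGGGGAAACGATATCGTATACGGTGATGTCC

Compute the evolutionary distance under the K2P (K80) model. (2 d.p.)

0.36

Of 33 sites, 7 differences are transitions and 2 are transversions, so P = 7/33 ≈ 0.212121 and Q = 2/33 ≈ 0.060606.
Under the Kimura two-parameter model, d = −½ ln(1 − 2P − Q) − ¼ ln(1 − 2Q).
1 − 2P − Q = 0.515152, giving −½ ln(0.515152) = 0.331647.
1 − 2Q = 0.878788, giving −¼ ln(0.878788) = 0.032303.
d = 0.331647 + 0.032303 = 0.363950.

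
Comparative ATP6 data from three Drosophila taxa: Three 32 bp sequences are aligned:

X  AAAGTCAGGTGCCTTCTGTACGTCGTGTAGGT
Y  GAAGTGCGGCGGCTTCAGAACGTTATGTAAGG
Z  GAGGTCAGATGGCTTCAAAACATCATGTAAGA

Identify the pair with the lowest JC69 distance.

Y and Z

X–Y: 11/32 differ, p = 0.344, d = 0.460.
X–Z: 11/32 differ, p = 0.344, d = 0.460.
Y–Z: 9/32 differ, p = 0.281, d = 0.353.
The smallest distance is between Y and Z.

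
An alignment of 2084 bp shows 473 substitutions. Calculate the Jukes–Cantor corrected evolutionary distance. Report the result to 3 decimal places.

0.270

p = 473/2084 ≈ 0.226967.
d = −(3/4) ln(1 − 4p/3) = −0.75 ln(1 − 0.302623) = −0.75 ln(0.697377)
  = −0.75 × (-0.360429) = 0.270322 substitutions/site.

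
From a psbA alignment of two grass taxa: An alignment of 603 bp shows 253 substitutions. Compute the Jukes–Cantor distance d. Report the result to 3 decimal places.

p = 253/603 ≈ 0.419569.
d = −(3/4) ln(1 − 4p/3) = −0.75 ln(1 − 0.559425) = −0.75 ln(0.440575)
  = −0.75 × (-0.819675) = 0.614756 substitutions/site.

0.615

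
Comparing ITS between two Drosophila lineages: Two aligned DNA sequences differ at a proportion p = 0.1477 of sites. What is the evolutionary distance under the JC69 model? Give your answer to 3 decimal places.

0.164

d = −(3/4) ln(1 − 4p/3) = −0.75 ln(1 − 0.196933) = −0.75 ln(0.803067)
  = −0.75 × (-0.219317) = 0.164488 substitutions/site.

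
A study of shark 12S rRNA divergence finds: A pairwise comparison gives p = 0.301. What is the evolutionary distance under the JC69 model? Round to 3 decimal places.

0.385

d = −(3/4) ln(1 − 4p/3) = −0.75 ln(1 − 0.401333) = −0.75 ln(0.598667)
  = −0.75 × (-0.513050) = 0.384788 substitutions/site.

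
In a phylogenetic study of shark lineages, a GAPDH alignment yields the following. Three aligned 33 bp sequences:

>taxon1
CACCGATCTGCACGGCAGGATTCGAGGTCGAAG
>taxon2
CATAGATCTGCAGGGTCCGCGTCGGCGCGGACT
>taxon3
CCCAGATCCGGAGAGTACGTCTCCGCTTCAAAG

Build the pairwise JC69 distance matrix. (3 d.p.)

d(taxon1,taxon2) = 0.625, d(taxon1,taxon3) = 0.699, d(taxon2,taxon3) = 0.699

taxon1–taxon2: 14/33 sites differ → p ≈ 0.424242, d = −0.75 ln(1 − 0.565656) = 0.625439 ≈ 0.625.
taxon1–taxon3: 15/33 sites differ → p ≈ 0.454545, d = −0.75 ln(1 − 0.60606) = 0.698667 ≈ 0.699.
taxon2–taxon3: 15/33 sites differ → p ≈ 0.454545, d = −0.75 ln(1 − 0.60606) = 0.698667 ≈ 0.699.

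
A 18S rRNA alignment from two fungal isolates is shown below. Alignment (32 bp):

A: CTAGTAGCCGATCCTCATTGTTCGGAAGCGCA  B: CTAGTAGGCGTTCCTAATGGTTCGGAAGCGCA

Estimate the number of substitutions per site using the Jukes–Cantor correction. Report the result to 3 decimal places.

0.137

The sequences differ at 4 of 32 sites (8, 11, 16, 19), so p = 4/32 = 0.125.
d = −(3/4) ln(1 − 4p/3) = −0.75 ln(1 − 0.166667) = −0.75 ln(0.833333)
  = −0.75 × (-0.182322) = 0.136742 substitutions/site.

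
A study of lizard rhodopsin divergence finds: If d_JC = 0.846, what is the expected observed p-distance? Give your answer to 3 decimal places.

p = (3/4)(1 − e^(−4d/3)) = 0.75 × (1 − e^(-1.128)) = 0.75 × (1 − 0.323680) = 0.507240.

0.507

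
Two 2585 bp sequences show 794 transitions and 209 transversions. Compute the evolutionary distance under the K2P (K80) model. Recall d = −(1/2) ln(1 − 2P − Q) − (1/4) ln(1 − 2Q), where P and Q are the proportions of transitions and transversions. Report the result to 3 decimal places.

0.638

P = 794/2585 ≈ 0.307157 and Q = 209/2585 ≈ 0.080851.
Under the Kimura two-parameter model, d = −½ ln(1 − 2P − Q) − ¼ ln(1 − 2Q).
1 − 2P − Q = 0.304835, giving −½ ln(0.304835) = 0.593992.
1 − 2Q = 0.838298, giving −¼ ln(0.838298) = 0.044095.
d = 0.593992 + 0.044095 = 0.638087.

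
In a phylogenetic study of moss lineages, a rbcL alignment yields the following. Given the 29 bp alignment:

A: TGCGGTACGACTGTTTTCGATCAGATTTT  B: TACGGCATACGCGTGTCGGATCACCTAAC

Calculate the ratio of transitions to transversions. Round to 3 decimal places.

0.875

Transitions are A↔G and C↔T; transversions are all other mismatches.
Transitions: 7. Transversions: 8.
R = 7/8 = 0.875.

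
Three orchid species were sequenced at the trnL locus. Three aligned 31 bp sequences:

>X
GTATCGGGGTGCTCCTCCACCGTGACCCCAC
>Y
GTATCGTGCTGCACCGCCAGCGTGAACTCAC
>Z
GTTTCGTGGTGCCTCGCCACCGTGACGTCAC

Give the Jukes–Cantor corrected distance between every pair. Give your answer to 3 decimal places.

X–Y: 7/31 sites differ → p ≈ 0.225806, d = −0.75 ln(1 − 0.301075) = 0.268659 ≈ 0.269.
X–Z: 7/31 sites differ → p ≈ 0.225806, d = −0.75 ln(1 − 0.301075) = 0.268659 ≈ 0.269.
Y–Z: 7/31 sites differ → p ≈ 0.225806, d = −0.75 ln(1 − 0.301075) = 0.268659 ≈ 0.269.

d(X,Y) = 0.269, d(X,Z) = 0.269, d(Y,Z) = 0.269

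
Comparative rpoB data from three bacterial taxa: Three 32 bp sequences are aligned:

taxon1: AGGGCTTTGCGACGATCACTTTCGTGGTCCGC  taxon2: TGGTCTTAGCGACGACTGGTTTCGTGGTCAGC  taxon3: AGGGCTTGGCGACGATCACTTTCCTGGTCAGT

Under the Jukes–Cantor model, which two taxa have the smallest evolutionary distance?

taxon1 and taxon3

taxon1–taxon2: 8/32 differ, p = 0.250, d = 0.304.
taxon1–taxon3: 4/32 differ, p = 0.125, d = 0.137.
taxon2–taxon3: 9/32 differ, p = 0.281, d = 0.353.
The smallest distance is between taxon1 and taxon3.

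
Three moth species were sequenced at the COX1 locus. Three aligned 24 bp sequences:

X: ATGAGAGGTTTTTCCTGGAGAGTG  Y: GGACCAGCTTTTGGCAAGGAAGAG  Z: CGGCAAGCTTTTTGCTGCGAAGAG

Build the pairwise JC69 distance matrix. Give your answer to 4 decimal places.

X–Y: 13/24 sites differ → p ≈ 0.541667, d = −0.75 ln(1 − 0.722223) = 0.960702 ≈ 0.9607.
X–Z: 10/24 sites differ → p ≈ 0.416667, d = −0.75 ln(1 − 0.555556) = 0.608198 ≈ 0.6082.
Y–Z: 7/24 sites differ → p ≈ 0.291667, d = −0.75 ln(1 − 0.388889) = 0.369358 ≈ 0.3694.

d(X,Y) = 0.9607, d(X,Z) = 0.6082, d(Y,Z) = 0.3694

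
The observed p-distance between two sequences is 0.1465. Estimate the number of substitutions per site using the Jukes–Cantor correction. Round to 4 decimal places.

d = −(3/4) ln(1 − 4p/3) = −0.75 ln(1 − 0.195333) = −0.75 ln(0.804667)
  = −0.75 × (-0.217327) = 0.162995 substitutions/site.

0.1630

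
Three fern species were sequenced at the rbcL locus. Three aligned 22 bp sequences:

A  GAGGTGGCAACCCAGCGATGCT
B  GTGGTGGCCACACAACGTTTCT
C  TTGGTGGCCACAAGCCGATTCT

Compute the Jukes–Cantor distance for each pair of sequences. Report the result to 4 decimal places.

d(A,B) = 0.3390, d(A,C) = 0.4975, d(B,C) = 0.2708

A–B: 6/22 sites differ → p ≈ 0.272727, d = −0.75 ln(1 − 0.363636) = 0.338988 ≈ 0.3390.
A–C: 8/22 sites differ → p ≈ 0.363636, d = −0.75 ln(1 − 0.484848) = 0.497470 ≈ 0.4975.
B–C: 5/22 sites differ → p ≈ 0.227273, d = −0.75 ln(1 − 0.303031) = 0.270761 ≈ 0.2708.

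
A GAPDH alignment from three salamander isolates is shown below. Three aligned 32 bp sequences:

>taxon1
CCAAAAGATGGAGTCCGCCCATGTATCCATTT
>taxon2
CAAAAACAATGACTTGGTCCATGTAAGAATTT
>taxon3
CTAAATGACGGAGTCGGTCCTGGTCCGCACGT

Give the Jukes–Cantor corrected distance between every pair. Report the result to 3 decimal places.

taxon1–taxon2: 11/32 sites differ → p = 0.34375, d = −0.75 ln(1 − 0.458333) = 0.459828 ≈ 0.460.
taxon1–taxon3: 12/32 sites differ → p = 0.375, d = −0.75 ln(1 − 0.5) = 0.519860 ≈ 0.520.
taxon2–taxon3: 14/32 sites differ → p = 0.4375, d = −0.75 ln(1 − 0.583333) = 0.656601 ≈ 0.657.

d(taxon1,taxon2) = 0.460, d(taxon1,taxon3) = 0.520, d(taxon2,taxon3) = 0.657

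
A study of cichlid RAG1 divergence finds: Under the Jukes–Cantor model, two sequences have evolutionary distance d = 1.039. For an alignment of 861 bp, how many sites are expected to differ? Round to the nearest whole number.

484

Invert JC69: p = (3/4)(1 − e^(−4d/3)) = 0.75 × (1 − e^(-1.385333)) = 0.75 × (1 − 0.250240) = 0.562320.
Expected differing sites = pL ≈ 0.562320 × 861 = 484.15752 ≈ 484.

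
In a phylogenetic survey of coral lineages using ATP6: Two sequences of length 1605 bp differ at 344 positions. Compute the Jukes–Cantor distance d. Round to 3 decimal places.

0.252

p = 344/1605 ≈ 0.21433.
d = −(3/4) ln(1 − 4p/3) = −0.75 ln(1 − 0.285773) = −0.75 ln(0.714227)
  = −0.75 × (-0.336554) = 0.252416 substitutions/site.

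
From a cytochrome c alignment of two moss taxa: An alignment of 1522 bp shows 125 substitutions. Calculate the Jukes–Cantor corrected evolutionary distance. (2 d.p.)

p = 125/1522 ≈ 0.082129.
d = −(3/4) ln(1 − 4p/3) = −0.75 ln(1 − 0.109505) = −0.75 ln(0.890495)
  = −0.75 × (-0.115978) = 0.086984 substitutions/site.

0.09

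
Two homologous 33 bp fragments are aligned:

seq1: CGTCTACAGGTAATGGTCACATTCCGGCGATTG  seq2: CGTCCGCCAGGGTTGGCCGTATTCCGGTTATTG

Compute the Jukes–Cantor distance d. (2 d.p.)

0.50

The sequences differ at 12 of 33 sites, so p = 12/33 ≈ 0.363636.
d = −(3/4) ln(1 − 4p/3) = −0.75 ln(1 − 0.484848) = −0.75 ln(0.515152)
  = −0.75 × (-0.663293) = 0.497470 substitutions/site.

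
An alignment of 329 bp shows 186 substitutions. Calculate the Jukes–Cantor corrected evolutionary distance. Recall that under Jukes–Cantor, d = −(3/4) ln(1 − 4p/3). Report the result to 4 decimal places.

1.0512

p = 186/329 ≈ 0.56535.
d = −(3/4) ln(1 − 4p/3) = −0.75 ln(1 − 0.7538) = −0.75 ln(0.2462)
  = −0.75 × (-1.401611) = 1.051208 substitutions/site.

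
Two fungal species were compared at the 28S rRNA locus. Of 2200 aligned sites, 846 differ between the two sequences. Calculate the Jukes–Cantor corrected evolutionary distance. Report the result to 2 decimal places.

p = 846/2200 ≈ 0.384545.
d = −(3/4) ln(1 − 4p/3) = −0.75 ln(1 − 0.512727) = −0.75 ln(0.487273)
  = −0.75 × (-0.718931) = 0.539198 substitutions/site.

0.54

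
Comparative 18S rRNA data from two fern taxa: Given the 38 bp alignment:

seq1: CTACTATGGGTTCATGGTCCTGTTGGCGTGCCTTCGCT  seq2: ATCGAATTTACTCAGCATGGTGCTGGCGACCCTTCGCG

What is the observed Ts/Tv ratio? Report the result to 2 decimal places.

0.31

Transitions are A↔G and C↔T; transversions are all other mismatches.
Transitions: 4. Transversions: 13.
R = 4/13 = 0.307692… ≈ 0.31 (to 2 d.p.).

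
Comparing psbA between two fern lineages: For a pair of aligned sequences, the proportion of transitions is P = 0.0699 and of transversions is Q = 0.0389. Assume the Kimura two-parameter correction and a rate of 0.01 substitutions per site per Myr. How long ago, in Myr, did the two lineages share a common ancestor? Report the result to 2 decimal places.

Under the Kimura two-parameter model, d = −½ ln(1 − 2P − Q) − ¼ ln(1 − 2Q).
1 − 2P − Q = 0.8213, giving −½ ln(0.8213) = 0.098433.
1 − 2Q = 0.9222, giving −¼ ln(0.9222) = 0.020248.
d = 0.098433 + 0.020248 = 0.118681.
Under a molecular clock d = 2μt, so t = d/(2μ) = 0.118681 / (2 × 0.01) = 5.93 Myr.

5.93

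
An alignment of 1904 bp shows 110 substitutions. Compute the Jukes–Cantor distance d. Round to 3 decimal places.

0.060

p = 110/1904 ≈ 0.057773.
d = −(3/4) ln(1 − 4p/3) = −0.75 ln(1 − 0.077031) = −0.75 ln(0.922969)
  = −0.75 × (-0.080160) = 0.060120 substitutions/site.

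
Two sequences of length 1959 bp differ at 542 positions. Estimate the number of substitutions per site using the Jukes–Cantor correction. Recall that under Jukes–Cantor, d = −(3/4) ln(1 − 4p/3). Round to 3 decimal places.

0.345

p = 542/1959 ≈ 0.276672.
d = −(3/4) ln(1 − 4p/3) = −0.75 ln(1 − 0.368896) = −0.75 ln(0.631104)
  = −0.75 × (-0.460285) = 0.345214 substitutions/site.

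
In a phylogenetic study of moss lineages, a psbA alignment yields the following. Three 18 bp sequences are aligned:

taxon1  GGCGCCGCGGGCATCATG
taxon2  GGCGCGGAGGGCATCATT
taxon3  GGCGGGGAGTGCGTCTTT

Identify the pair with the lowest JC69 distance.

taxon1 and taxon2

taxon1–taxon2: 3/18 differ, p = 0.167, d = 0.188.
taxon1–taxon3: 7/18 differ, p = 0.389, d = 0.548.
taxon2–taxon3: 4/18 differ, p = 0.222, d = 0.264.
The smallest distance is between taxon1 and taxon2.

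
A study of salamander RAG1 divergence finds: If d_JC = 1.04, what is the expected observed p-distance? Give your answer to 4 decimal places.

p = (3/4)(1 − e^(−4d/3)) = 0.75 × (1 − e^(-1.386667)) = 0.75 × (1 − 0.249907) = 0.562570.

0.5626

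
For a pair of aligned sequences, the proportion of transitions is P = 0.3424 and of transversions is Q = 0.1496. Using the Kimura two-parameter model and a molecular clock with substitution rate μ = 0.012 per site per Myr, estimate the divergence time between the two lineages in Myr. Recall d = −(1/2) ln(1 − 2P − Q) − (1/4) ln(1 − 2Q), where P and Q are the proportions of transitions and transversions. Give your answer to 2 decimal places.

41.17

Under the Kimura two-parameter model, d = −½ ln(1 − 2P − Q) − ¼ ln(1 − 2Q).
1 − 2P − Q = 0.1656, giving −½ ln(0.1656) = 0.899090.
1 − 2Q = 0.7008, giving −¼ ln(0.7008) = 0.088883.
d = 0.899090 + 0.088883 = 0.987973.
Under a molecular clock d = 2μt, so t = d/(2μ) = 0.987973 / (2 × 0.012) = 41.17 Myr.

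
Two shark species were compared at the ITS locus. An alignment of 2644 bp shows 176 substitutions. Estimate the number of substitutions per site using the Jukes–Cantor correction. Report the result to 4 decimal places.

p = 176/2644 ≈ 0.066566.
d = −(3/4) ln(1 − 4p/3) = −0.75 ln(1 − 0.088755) = −0.75 ln(0.911245)
  = −0.75 × (-0.092943) = 0.069707 substitutions/site.

0.0697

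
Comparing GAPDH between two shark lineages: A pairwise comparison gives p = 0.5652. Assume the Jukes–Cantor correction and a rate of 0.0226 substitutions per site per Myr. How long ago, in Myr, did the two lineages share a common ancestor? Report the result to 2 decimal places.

23.24

d = −(3/4) ln(1 − 4p/3) = −0.75 ln(1 − 0.7536) = −0.75 ln(0.2464)
  = −0.75 × (-1.400799) = 1.050599 substitutions/site.
Under a molecular clock d = 2μt, so t = d/(2μ) = 1.050599 / (2 × 0.0226) = 23.24 Myr.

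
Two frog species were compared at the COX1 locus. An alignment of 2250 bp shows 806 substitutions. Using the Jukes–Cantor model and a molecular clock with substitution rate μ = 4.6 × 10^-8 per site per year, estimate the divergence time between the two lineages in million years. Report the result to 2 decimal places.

p = 806/2250 ≈ 0.358222.
d = −(3/4) ln(1 − 4p/3) = −0.75 ln(1 − 0.477629) = −0.75 ln(0.522371)
  = −0.75 × (-0.649377) = 0.487033 substitutions/site.
Under a molecular clock d = 2μt, so t = d/(2μ) = 0.487033 / (2 × 4.6 × 10^-8) = 5.29 million years.

5.29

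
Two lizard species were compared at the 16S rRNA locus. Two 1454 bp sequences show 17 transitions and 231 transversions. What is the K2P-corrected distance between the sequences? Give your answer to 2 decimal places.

0.20

P = 17/1454 ≈ 0.011692 and Q = 231/1454 ≈ 0.158872.
Under the Kimura two-parameter model, d = −½ ln(1 − 2P − Q) − ¼ ln(1 − 2Q).
1 − 2P − Q = 0.817744, giving −½ ln(0.817744) = 0.100603.
1 − 2Q = 0.682256, giving −¼ ln(0.682256) = 0.095588.
d = 0.100603 + 0.095588 = 0.196191.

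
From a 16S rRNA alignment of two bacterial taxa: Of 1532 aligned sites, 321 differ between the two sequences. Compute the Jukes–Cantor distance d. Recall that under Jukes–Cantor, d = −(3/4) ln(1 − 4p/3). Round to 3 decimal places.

p = 321/1532 ≈ 0.20953.
d = −(3/4) ln(1 − 4p/3) = −0.75 ln(1 − 0.279373) = −0.75 ln(0.720627)
  = −0.75 × (-0.327634) = 0.245726 substitutions/site.

0.246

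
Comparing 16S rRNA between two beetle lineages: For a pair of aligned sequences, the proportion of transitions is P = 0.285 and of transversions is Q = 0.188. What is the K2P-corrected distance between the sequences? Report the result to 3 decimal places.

Under the Kimura two-parameter model, d = −½ ln(1 − 2P − Q) − ¼ ln(1 − 2Q).
1 − 2P − Q = 0.242, giving −½ ln(0.242) = 0.709409.
1 − 2Q = 0.624, giving −¼ ln(0.624) = 0.117901.
d = 0.709409 + 0.117901 = 0.827310.

0.827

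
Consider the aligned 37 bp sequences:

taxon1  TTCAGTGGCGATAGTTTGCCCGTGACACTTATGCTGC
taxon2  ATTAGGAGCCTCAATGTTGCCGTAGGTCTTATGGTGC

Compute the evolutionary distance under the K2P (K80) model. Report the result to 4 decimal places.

Of 37 sites, 6 differences are transitions and 10 are transversions, so P = 6/37 ≈ 0.162162 and Q = 10/37 ≈ 0.27027.
Under the Kimura two-parameter model, d = −½ ln(1 − 2P − Q) − ¼ ln(1 − 2Q).
1 − 2P − Q = 0.405406, giving −½ ln(0.405406) = 0.451433.
1 − 2Q = 0.45946, giving −¼ ln(0.45946) = 0.194426.
d = 0.451433 + 0.194426 = 0.645859.

0.6459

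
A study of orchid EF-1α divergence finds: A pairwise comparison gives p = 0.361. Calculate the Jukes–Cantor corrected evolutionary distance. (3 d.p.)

0.492

d = −(3/4) ln(1 − 4p/3) = −0.75 ln(1 − 0.481333) = −0.75 ln(0.518667)
  = −0.75 × (-0.656493) = 0.492370 substitutions/site.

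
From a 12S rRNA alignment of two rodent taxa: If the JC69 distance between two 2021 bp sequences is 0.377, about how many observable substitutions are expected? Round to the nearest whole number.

Invert JC69: p = (3/4)(1 − e^(−4d/3)) = 0.75 × (1 − e^(-0.502667)) = 0.75 × (1 − 0.604915) = 0.296314.
Expected differing sites = pL ≈ 0.296314 × 2021 = 598.850594 ≈ 599.

599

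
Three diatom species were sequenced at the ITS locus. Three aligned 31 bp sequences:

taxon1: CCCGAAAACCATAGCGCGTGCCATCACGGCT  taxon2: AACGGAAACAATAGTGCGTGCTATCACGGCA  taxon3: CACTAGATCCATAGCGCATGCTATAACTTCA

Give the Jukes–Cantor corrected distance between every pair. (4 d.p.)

d(taxon1,taxon2) = 0.2687, d(taxon1,taxon3) = 0.4217, d(taxon2,taxon3) = 0.4806

taxon1–taxon2: 7/31 sites differ → p ≈ 0.225806, d = −0.75 ln(1 − 0.301075) = 0.268659 ≈ 0.2687.
taxon1–taxon3: 10/31 sites differ → p ≈ 0.322581, d = −0.75 ln(1 − 0.430108) = 0.421731 ≈ 0.4217.
taxon2–taxon3: 11/31 sites differ → p ≈ 0.354839, d = −0.75 ln(1 − 0.473119) = 0.480585 ≈ 0.4806.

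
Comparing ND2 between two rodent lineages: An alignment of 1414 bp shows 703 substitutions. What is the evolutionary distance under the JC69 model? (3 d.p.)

p = 703/1414 ≈ 0.497171.
d = −(3/4) ln(1 − 4p/3) = −0.75 ln(1 − 0.662895) = −0.75 ln(0.337105)
  = −0.75 × (-1.087361) = 0.815521 substitutions/site.

0.816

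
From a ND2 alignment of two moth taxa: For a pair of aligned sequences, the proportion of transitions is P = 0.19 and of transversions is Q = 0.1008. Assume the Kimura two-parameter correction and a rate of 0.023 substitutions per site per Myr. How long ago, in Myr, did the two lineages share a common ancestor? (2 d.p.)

8.35

Under the Kimura two-parameter model, d = −½ ln(1 − 2P − Q) − ¼ ln(1 − 2Q).
1 − 2P − Q = 0.5192, giving −½ ln(0.5192) = 0.327733.
1 − 2Q = 0.7984, giving −¼ ln(0.7984) = 0.056286.
d = 0.327733 + 0.056286 = 0.384019.
Under a molecular clock d = 2μt, so t = d/(2μ) = 0.384019 / (2 × 0.023) = 8.35 Myr.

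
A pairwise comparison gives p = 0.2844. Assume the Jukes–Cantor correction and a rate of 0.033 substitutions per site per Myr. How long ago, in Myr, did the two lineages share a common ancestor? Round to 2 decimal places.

5.42

d = −(3/4) ln(1 − 4p/3) = −0.75 ln(1 − 0.3792) = −0.75 ln(0.6208)
  = −0.75 × (-0.476746) = 0.357560 substitutions/site.
Under a molecular clock d = 2μt, so t = d/(2μ) = 0.357560 / (2 × 0.033) = 5.42 Myr.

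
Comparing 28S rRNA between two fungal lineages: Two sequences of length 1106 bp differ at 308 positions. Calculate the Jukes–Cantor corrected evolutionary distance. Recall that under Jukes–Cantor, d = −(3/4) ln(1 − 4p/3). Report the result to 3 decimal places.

0.348

p = 308/1106 ≈ 0.278481.
d = −(3/4) ln(1 − 4p/3) = −0.75 ln(1 − 0.371308) = −0.75 ln(0.628692)
  = −0.75 × (-0.464114) = 0.348086 substitutions/site.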